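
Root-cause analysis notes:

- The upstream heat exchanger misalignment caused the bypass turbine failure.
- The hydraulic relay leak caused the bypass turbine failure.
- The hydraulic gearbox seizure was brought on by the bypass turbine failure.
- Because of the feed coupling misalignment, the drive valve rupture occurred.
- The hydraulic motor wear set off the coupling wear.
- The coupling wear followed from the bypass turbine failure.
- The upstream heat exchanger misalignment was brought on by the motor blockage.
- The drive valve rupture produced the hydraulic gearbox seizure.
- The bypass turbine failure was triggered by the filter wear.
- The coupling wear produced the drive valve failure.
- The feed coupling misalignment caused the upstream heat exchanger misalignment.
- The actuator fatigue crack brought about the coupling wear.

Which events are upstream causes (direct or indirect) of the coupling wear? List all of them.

the actuator fatigue crack, the bypass turbine failure, the feed coupling misalignment, the filter wear, the hydraulic motor wear, the hydraulic relay leak, the motor blockage, the upstream heat exchanger misalignment

Immediate causes of the coupling wear: the actuator fatigue crack, the hydraulic motor wear, the bypass turbine failure.
Further upstream: the feed coupling misalignment, the motor blockage, the upstream heat exchanger misalignment, the hydraulic relay leak, the filter wear.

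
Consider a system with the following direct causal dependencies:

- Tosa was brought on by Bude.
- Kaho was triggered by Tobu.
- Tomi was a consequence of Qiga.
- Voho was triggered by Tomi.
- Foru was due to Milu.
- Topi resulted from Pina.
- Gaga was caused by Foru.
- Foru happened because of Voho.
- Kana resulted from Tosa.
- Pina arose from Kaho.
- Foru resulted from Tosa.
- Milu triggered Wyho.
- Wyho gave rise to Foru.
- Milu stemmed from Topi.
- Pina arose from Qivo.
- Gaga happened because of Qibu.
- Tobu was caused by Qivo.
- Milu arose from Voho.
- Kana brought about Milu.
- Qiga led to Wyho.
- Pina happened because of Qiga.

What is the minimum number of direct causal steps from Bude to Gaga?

3

Shortest chain: Bude → Tosa → Foru → Gaga.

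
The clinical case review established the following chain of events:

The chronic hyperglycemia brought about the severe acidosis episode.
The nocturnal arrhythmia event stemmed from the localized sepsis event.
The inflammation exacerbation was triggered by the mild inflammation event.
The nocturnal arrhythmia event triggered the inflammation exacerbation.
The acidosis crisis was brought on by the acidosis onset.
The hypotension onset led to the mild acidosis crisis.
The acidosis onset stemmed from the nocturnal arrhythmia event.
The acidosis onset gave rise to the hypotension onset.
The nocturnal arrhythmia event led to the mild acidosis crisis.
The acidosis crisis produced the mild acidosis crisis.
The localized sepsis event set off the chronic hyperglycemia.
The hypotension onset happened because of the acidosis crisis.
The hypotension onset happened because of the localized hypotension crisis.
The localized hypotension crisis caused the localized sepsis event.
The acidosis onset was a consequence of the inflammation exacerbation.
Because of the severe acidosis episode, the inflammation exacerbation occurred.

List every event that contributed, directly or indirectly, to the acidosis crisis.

the acidosis onset, the chronic hyperglycemia, the inflammation exacerbation, the localized hypotension crisis, the localized sepsis event, the mild inflammation event, the nocturnal arrhythmia event, the severe acidosis episode

Immediate cause of the acidosis crisis: the acidosis onset.
Further upstream: the mild inflammation event, the localized hypotension crisis, the localized sepsis event, the chronic hyperglycemia, the severe acidosis episode, the nocturnal arrhythmia event, the inflammation exacerbation.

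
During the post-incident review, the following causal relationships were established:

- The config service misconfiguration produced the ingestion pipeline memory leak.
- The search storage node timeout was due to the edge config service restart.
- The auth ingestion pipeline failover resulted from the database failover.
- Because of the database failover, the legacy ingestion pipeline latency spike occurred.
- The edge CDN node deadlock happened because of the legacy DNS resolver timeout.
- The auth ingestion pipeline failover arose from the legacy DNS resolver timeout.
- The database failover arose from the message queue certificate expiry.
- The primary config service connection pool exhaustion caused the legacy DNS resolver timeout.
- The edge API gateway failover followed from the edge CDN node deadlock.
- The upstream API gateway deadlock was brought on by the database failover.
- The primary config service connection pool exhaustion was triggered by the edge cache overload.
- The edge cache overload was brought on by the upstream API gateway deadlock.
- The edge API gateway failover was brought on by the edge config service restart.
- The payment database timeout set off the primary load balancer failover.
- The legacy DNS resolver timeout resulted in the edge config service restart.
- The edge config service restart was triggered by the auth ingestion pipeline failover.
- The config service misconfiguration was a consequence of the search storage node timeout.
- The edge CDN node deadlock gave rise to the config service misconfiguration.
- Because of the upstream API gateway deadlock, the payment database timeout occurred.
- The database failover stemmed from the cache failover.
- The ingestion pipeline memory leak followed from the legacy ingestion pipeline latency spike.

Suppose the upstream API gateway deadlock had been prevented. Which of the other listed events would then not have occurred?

the edge CDN node deadlock, the edge cache overload, the legacy DNS resolver timeout, the payment database timeout, the primary config service connection pool exhaustion, the primary load balancer failover

Downstream of the upstream API gateway deadlock: the payment database timeout, the edge cache overload, the primary config service connection pool exhaustion, the legacy DNS resolver timeout, the auth ingestion pipeline failover, the primary load balancer failover, the edge CDN node deadlock, the edge config service restart, the search storage node timeout, the edge API gateway failover, the config service misconfiguration, the ingestion pipeline memory leak.
Of those, still caused via another path: the auth ingestion pipeline failover, the edge config service restart, the search storage node timeout, the edge API gateway failover, the config service misconfiguration, the ingestion pipeline memory leak.
The remainder have no surviving cause.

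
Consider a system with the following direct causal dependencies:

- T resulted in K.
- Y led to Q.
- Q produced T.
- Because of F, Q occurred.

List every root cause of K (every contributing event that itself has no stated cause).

F, Y

Tracing upstream from K: K ← T ← Q ← Y.
A separate upstream branch: K ← T ← Q ← F.
Each of those chain origins has no stated cause.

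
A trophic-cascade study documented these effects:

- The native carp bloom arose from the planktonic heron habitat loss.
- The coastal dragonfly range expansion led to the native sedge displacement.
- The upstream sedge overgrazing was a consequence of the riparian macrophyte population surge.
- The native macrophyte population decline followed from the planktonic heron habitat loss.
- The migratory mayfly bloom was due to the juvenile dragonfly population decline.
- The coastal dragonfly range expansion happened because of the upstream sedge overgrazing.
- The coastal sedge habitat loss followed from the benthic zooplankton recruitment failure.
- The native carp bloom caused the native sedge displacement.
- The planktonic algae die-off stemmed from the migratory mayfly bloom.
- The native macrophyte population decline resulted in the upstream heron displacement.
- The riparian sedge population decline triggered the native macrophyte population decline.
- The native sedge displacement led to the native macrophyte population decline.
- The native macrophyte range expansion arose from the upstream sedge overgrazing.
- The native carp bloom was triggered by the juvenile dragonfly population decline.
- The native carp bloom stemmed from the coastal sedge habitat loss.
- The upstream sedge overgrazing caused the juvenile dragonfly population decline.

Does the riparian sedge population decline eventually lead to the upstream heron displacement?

Yes

There is a causal chain: the riparian sedge population decline → the native macrophyte population decline → the upstream heron displacement.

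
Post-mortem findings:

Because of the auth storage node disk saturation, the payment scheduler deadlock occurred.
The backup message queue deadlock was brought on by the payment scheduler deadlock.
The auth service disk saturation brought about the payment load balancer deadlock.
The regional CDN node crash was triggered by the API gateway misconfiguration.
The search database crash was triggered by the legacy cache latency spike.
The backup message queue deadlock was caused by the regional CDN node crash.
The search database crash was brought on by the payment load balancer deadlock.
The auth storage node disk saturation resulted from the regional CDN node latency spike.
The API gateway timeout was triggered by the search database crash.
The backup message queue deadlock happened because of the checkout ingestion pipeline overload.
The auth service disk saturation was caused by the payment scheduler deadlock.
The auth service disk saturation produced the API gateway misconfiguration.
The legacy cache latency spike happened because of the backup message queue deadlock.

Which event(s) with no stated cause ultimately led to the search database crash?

the checkout ingestion pipeline overload, the regional CDN node latency spike

Tracing upstream from the search database crash: the search database crash ← the payment load balancer deadlock ← the auth service disk saturation ← the payment scheduler deadlock ← the auth storage node disk saturation ← the regional CDN node latency spike.
A separate upstream branch: the search database crash ← the legacy cache latency spike ← the backup message queue deadlock ← the checkout ingestion pipeline overload.
Each of those chain origins has no stated cause.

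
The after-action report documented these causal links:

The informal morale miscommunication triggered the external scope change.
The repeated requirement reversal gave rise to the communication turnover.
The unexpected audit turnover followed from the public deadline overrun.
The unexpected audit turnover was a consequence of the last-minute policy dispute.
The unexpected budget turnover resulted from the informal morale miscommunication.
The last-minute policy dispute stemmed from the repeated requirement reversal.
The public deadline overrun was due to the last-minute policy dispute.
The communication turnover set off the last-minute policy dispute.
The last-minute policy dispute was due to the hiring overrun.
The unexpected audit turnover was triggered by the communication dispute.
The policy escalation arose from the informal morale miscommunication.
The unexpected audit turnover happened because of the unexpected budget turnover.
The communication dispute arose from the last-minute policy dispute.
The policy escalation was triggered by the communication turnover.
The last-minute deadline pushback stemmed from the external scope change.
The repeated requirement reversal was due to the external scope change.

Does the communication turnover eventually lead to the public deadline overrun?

Yes

There is a causal chain: the communication turnover → the last-minute policy dispute → the public deadline overrun.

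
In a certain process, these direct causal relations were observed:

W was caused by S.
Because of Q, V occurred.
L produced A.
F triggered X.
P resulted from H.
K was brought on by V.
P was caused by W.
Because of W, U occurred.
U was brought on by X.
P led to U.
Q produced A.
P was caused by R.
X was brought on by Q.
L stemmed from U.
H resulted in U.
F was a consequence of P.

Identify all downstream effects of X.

A, L, U

Direct effects: U.
2 steps out: L.
3 steps out: A.
Not reachable from it: R, Q, S, W, H, P, F, V, K.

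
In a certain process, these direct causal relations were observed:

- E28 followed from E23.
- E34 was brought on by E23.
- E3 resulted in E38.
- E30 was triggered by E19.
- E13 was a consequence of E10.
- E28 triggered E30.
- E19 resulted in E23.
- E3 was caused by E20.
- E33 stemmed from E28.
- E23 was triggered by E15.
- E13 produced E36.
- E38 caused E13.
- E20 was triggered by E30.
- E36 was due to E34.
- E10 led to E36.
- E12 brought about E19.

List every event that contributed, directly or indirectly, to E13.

Immediate causes of E13: E10, E38.
Further upstream: E12, E19, E15, E23, E28, E30, E20, E3.

E10, E12, E15, E19, E20, E23, E28, E3, E30, E38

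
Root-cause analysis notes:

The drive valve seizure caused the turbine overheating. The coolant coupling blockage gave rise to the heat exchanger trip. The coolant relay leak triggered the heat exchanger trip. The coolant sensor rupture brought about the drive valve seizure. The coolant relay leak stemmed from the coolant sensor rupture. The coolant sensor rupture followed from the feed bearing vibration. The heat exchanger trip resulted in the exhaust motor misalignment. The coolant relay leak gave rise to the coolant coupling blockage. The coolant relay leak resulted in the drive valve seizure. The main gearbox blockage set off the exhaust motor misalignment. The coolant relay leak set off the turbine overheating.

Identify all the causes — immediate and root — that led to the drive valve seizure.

the coolant relay leak, the coolant sensor rupture, the feed bearing vibration

Immediate causes of the drive valve seizure: the coolant sensor rupture, the coolant relay leak.
Further upstream: the feed bearing vibration.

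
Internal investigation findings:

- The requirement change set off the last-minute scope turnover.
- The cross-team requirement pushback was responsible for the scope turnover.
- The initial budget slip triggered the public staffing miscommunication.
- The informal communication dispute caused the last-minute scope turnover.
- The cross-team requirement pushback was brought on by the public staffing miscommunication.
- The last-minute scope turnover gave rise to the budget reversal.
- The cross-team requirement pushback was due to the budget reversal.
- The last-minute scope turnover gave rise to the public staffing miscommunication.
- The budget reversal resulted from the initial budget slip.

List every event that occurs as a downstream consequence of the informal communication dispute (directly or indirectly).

Direct effects: the last-minute scope turnover.
2 steps out: the public staffing miscommunication, the budget reversal.
3 steps out: the cross-team requirement pushback.
4 steps out: the scope turnover.
Not reachable from it: the requirement change, the initial budget slip.

the budget reversal, the cross-team requirement pushback, the last-minute scope turnover, the public staffing miscommunication, the scope turnover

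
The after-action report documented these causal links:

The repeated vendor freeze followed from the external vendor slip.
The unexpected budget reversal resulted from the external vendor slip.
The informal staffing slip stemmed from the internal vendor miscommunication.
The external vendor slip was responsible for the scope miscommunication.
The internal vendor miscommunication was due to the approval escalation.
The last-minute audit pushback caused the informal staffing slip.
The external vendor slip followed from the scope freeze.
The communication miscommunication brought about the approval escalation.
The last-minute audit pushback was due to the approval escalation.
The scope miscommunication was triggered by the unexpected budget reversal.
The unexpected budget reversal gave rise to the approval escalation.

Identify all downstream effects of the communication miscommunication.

Direct effects: the approval escalation.
2 steps out: the last-minute audit pushback, the internal vendor miscommunication.
3 steps out: the informal staffing slip.
Not reachable from it: the scope freeze, the external vendor slip, the repeated vendor freeze, the unexpected budget reversal, the scope miscommunication.

the approval escalation, the informal staffing slip, the internal vendor miscommunication, the last-minute audit pushback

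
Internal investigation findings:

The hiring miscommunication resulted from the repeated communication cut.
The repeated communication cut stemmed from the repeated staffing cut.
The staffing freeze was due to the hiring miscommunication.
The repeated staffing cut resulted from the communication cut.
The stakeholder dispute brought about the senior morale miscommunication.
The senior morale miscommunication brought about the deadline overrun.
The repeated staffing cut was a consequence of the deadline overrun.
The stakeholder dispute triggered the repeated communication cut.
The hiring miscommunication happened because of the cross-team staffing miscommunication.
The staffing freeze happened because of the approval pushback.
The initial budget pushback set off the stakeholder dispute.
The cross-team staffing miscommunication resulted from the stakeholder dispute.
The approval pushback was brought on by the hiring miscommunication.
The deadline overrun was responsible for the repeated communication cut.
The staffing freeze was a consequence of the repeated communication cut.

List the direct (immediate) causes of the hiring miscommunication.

Upstream contributors include the initial budget pushback, the stakeholder dispute, the senior morale miscommunication, the deadline overrun, the repeated staffing cut, the communication cut, but only the cross-team staffing miscommunication, the repeated communication cut feed directly into the hiring miscommunication.

the cross-team staffing miscommunication, the repeated communication cut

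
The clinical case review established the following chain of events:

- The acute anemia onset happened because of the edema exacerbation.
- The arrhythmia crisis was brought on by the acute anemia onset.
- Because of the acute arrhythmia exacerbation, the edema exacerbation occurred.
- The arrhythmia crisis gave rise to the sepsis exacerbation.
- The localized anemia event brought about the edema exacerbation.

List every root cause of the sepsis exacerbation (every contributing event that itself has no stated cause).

the acute arrhythmia exacerbation, the localized anemia event

Tracing upstream from the sepsis exacerbation: the sepsis exacerbation ← the arrhythmia crisis ← the acute anemia onset ← the edema exacerbation ← the localized anemia event.
A separate upstream branch: the sepsis exacerbation ← the arrhythmia crisis ← the acute anemia onset ← the edema exacerbation ← the acute arrhythmia exacerbation.
Each of those chain origins has no stated cause.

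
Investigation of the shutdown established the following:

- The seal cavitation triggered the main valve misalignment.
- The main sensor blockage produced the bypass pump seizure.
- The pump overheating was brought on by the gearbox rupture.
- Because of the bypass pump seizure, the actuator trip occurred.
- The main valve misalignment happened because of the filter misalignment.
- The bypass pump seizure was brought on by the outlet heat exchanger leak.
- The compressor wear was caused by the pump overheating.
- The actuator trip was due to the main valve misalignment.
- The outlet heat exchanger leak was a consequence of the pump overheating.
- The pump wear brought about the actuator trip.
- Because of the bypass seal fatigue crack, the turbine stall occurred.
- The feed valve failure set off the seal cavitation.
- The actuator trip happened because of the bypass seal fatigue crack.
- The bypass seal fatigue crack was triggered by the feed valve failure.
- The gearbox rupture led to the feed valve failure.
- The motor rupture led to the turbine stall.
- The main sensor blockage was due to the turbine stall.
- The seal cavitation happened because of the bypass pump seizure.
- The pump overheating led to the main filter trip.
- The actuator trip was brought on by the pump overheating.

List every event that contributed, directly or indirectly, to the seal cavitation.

the bypass pump seizure, the bypass seal fatigue crack, the feed valve failure, the gearbox rupture, the main sensor blockage, the motor rupture, the outlet heat exchanger leak, the pump overheating, the turbine stall

Immediate causes of the seal cavitation: the feed valve failure, the bypass pump seizure.
Further upstream: the gearbox rupture, the pump overheating, the outlet heat exchanger leak, the motor rupture, the bypass seal fatigue crack, the turbine stall, the main sensor blockage.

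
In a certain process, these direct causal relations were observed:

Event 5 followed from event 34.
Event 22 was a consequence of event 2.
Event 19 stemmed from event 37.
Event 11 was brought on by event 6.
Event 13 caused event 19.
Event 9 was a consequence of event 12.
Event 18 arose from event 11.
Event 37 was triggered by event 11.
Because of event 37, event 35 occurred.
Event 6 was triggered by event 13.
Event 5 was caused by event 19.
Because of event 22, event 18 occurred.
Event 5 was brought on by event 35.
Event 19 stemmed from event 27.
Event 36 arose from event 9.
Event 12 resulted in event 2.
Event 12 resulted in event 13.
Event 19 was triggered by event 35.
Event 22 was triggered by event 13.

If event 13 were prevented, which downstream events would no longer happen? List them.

event 11, event 35, event 37, event 6

Downstream of event 13: event 6, event 11, event 37, event 35, event 19, event 5, event 22, event 18.
Of those, still caused via another path: event 19, event 5, event 22, event 18.
The remainder have no surviving cause.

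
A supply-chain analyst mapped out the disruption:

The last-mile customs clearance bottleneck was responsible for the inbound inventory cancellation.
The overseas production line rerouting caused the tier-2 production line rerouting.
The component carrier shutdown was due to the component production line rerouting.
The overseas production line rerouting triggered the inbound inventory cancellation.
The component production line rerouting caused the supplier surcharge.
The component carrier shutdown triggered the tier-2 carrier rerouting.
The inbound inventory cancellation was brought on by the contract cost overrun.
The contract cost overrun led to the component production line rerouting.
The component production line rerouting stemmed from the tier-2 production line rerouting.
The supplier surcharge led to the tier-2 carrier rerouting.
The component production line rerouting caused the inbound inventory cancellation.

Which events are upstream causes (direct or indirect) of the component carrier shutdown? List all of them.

Immediate cause of the component carrier shutdown: the component production line rerouting.
Further upstream: the overseas production line rerouting, the contract cost overrun, the tier-2 production line rerouting.

the component production line rerouting, the contract cost overrun, the overseas production line rerouting, the tier-2 production line rerouting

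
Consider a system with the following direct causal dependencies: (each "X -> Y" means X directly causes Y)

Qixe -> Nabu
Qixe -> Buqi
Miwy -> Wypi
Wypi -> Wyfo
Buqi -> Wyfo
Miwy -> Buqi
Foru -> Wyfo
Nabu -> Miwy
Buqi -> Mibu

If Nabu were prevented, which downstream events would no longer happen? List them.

Miwy, Wypi

Downstream of Nabu: Miwy, Buqi, Mibu, Wypi, Wyfo.
Of those, still caused via another path: Buqi, Mibu, Wyfo.
The remainder have no surviving cause.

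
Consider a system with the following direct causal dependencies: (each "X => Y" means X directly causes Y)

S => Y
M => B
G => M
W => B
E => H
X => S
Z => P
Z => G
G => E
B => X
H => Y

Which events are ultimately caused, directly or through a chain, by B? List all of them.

Direct effects: X.
2 steps out: S.
3 steps out: Y.
Not reachable from it: Z, G, E, M, H, P, W.

S, X, Y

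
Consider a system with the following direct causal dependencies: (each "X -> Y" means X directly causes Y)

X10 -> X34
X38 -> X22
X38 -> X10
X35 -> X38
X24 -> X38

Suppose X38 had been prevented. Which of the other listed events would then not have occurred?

X10, X22, X34

Downstream of X38: X10, X22, X34.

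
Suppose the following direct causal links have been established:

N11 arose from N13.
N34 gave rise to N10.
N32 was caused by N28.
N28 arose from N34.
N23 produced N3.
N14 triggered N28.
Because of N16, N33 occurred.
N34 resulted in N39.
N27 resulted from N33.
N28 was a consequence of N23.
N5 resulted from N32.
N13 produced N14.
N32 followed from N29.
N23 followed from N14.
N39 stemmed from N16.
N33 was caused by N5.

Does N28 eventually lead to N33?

Yes

There is a causal chain: N28 → N32 → N5 → N33.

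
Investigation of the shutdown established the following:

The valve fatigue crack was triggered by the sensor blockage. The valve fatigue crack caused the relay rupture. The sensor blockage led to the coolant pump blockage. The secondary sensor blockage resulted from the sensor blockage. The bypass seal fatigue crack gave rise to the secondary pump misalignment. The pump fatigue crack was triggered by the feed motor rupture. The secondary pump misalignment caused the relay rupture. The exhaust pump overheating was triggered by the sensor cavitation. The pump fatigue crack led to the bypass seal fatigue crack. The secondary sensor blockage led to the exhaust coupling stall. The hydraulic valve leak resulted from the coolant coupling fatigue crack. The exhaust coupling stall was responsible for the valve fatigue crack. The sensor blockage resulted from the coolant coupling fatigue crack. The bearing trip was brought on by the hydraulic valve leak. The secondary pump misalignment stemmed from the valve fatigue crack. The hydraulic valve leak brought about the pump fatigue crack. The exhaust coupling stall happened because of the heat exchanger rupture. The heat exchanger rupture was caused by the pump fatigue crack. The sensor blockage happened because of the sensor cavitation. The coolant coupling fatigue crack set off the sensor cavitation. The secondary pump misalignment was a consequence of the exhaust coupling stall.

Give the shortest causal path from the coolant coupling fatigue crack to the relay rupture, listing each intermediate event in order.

the coolant coupling fatigue crack → the sensor blockage
the sensor blockage → the valve fatigue crack
the valve fatigue crack → the relay rupture
Length: 3 steps.

the coolant coupling fatigue crack → the sensor blockage → the valve fatigue crack → the relay rupture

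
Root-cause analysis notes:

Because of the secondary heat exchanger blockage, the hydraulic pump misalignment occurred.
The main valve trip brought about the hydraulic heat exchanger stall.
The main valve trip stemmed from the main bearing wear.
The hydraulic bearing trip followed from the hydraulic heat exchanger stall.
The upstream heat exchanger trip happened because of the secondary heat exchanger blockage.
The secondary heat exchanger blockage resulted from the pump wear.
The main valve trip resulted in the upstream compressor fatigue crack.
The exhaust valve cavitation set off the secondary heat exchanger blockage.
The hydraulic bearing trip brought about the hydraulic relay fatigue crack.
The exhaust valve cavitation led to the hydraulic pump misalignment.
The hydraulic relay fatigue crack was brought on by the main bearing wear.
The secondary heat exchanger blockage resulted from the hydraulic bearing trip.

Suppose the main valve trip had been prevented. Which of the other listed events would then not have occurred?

the hydraulic bearing trip, the hydraulic heat exchanger stall, the upstream compressor fatigue crack

Downstream of the main valve trip: the hydraulic heat exchanger stall, the upstream compressor fatigue crack, the hydraulic bearing trip, the secondary heat exchanger blockage, the upstream heat exchanger trip, the hydraulic pump misalignment, the hydraulic relay fatigue crack.
Of those, still caused via another path: the secondary heat exchanger blockage, the upstream heat exchanger trip, the hydraulic pump misalignment, the hydraulic relay fatigue crack.
The remainder have no surviving cause.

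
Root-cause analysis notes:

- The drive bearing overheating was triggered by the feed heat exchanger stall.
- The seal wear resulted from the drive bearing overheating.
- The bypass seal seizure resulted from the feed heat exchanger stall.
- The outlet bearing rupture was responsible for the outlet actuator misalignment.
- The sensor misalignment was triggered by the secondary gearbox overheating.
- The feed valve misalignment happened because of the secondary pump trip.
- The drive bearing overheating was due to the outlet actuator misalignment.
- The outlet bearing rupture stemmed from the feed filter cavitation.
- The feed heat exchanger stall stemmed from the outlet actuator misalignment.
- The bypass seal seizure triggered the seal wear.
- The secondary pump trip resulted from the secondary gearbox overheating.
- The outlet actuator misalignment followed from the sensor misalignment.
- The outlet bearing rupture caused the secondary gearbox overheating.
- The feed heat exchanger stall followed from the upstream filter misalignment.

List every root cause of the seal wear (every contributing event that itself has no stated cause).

Tracing upstream from the seal wear: the seal wear ← the drive bearing overheating ← the outlet actuator misalignment ← the outlet bearing rupture ← the feed filter cavitation.
A separate upstream branch: the seal wear ← the bypass seal seizure ← the feed heat exchanger stall ← the upstream filter misalignment.
Each of those chain origins has no stated cause.

the feed filter cavitation, the upstream filter misalignment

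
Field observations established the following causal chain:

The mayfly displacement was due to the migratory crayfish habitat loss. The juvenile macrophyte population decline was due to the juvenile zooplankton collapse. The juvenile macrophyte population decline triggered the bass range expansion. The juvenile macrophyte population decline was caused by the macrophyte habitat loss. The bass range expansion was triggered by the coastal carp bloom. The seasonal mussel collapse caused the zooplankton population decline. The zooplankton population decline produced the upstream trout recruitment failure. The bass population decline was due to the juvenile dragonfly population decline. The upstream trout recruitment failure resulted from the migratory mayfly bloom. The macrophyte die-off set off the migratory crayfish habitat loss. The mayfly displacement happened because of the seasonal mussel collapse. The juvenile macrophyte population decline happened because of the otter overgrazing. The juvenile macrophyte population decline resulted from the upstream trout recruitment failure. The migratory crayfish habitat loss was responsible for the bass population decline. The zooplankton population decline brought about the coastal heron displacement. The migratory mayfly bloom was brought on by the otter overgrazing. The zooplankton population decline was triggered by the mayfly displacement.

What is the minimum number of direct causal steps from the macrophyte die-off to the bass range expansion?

6

Shortest chain: the macrophyte die-off → the migratory crayfish habitat loss → the mayfly displacement → the zooplankton population decline → the upstream trout recruitment failure → the juvenile macrophyte population decline → the bass range expansion.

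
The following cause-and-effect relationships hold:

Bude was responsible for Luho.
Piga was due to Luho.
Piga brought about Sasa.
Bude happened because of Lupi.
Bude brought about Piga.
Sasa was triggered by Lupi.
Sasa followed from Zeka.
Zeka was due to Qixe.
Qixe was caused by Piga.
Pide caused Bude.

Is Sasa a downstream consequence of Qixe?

Yes

There is a causal chain: Qixe → Zeka → Sasa.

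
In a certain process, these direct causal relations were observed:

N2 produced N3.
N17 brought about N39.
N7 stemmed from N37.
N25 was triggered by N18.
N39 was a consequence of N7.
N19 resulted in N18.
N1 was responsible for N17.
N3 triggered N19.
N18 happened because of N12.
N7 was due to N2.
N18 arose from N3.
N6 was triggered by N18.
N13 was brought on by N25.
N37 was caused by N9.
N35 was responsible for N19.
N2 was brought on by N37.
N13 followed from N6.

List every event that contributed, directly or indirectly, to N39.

Immediate causes of N39: N7, N17.
Further upstream: N9, N37, N2, N1.

N1, N17, N2, N37, N7, N9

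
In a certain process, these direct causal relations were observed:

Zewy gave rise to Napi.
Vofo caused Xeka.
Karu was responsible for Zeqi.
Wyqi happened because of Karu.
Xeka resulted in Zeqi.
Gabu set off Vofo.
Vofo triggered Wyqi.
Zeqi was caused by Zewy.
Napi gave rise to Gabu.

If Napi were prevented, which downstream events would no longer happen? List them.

Downstream of Napi: Gabu, Vofo, Xeka, Wyqi, Zeqi.
Of those, still caused via another path: Wyqi, Zeqi.
The remainder have no surviving cause.

Gabu, Vofo, Xeka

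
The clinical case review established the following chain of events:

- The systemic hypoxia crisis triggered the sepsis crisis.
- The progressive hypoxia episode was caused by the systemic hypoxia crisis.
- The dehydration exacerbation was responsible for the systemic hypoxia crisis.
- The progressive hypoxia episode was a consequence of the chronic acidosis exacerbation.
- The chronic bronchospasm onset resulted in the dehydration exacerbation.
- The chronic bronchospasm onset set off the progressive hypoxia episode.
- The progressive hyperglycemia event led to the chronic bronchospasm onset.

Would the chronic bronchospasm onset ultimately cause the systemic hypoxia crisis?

There is a causal chain: the chronic bronchospasm onset → the dehydration exacerbation → the systemic hypoxia crisis.

Yes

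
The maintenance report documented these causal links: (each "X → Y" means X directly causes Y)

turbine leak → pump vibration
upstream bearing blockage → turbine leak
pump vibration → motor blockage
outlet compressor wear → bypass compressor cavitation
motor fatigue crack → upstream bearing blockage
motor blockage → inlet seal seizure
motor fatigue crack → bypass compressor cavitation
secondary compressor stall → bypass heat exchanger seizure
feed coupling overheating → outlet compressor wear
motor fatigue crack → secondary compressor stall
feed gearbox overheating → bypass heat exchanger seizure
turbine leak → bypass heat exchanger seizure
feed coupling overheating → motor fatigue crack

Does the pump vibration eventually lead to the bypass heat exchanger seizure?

No

The pump vibration leads to the motor blockage, the inlet seal seizure; the bypass heat exchanger seizure is not among them.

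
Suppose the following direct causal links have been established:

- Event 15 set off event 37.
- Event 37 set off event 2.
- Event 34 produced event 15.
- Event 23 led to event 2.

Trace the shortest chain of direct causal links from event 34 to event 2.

event 34 → event 15
event 15 → event 37
event 37 → event 2
Length: 3 steps.

event 34 → event 15 → event 37 → event 2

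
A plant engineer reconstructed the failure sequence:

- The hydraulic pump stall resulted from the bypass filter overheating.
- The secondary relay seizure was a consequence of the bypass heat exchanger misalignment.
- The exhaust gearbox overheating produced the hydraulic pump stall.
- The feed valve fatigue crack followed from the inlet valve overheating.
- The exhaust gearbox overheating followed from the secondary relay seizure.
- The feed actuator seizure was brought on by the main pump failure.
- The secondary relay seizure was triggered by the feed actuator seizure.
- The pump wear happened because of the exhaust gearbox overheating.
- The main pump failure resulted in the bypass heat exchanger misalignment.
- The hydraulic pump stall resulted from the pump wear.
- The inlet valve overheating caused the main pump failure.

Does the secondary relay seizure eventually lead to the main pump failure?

No

The secondary relay seizure leads to the exhaust gearbox overheating, the pump wear, the hydraulic pump stall; the main pump failure is not among them.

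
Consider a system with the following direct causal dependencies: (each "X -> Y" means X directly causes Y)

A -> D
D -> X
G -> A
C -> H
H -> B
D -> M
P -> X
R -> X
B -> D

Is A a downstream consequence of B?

B leads to D, X, M; A is not among them.

No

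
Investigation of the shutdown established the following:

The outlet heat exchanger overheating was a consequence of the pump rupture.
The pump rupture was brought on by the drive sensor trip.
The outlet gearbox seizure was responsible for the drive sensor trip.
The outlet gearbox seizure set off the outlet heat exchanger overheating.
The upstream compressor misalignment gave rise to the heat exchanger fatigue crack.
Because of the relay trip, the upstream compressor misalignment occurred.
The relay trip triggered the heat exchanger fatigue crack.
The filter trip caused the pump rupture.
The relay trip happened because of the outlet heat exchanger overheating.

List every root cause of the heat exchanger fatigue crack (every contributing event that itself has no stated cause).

the filter trip, the outlet gearbox seizure

Tracing upstream from the heat exchanger fatigue crack: the heat exchanger fatigue crack ← the relay trip ← the outlet heat exchanger overheating ← the outlet gearbox seizure.
A separate upstream branch: the heat exchanger fatigue crack ← the relay trip ← the outlet heat exchanger overheating ← the pump rupture ← the filter trip.
Each of those chain origins has no stated cause.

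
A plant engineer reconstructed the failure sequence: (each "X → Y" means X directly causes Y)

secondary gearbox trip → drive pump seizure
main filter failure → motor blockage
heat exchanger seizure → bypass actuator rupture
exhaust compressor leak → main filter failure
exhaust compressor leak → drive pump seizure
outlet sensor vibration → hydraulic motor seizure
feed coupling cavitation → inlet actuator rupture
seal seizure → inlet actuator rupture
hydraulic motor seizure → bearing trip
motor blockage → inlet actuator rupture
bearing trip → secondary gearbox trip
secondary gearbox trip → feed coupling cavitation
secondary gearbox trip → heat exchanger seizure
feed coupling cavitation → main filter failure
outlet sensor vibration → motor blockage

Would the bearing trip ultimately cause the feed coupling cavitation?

Yes

There is a causal chain: the bearing trip → the secondary gearbox trip → the feed coupling cavitation.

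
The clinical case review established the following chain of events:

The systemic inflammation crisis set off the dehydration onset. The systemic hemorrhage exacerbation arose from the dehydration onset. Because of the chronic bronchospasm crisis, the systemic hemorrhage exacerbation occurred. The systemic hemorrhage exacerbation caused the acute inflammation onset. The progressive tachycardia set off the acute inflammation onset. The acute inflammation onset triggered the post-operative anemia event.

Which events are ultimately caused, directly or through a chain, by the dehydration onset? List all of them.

Direct effects: the systemic hemorrhage exacerbation.
2 steps out: the acute inflammation onset.
3 steps out: the post-operative anemia event.
Not reachable from it: the chronic bronchospasm crisis, the systemic inflammation crisis, the progressive tachycardia.

the acute inflammation onset, the post-operative anemia event, the systemic hemorrhage exacerbation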